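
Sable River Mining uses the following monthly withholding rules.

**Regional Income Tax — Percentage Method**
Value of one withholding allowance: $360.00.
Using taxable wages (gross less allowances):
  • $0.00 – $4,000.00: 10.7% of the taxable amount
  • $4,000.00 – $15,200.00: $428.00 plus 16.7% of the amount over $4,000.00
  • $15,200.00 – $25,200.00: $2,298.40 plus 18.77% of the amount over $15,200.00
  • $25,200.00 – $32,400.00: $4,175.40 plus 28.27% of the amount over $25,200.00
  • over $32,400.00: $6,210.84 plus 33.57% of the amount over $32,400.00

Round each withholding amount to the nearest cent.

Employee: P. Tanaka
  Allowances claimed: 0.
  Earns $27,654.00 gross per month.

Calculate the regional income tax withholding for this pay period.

$4,869.15

Regional Income Tax: taxable = $27,654.00
  $4,175.40 + 28.27% × ($27,654.00 − $25,200.00) = $4,175.40 + 28.27% × $2,454.00 = $4,869.15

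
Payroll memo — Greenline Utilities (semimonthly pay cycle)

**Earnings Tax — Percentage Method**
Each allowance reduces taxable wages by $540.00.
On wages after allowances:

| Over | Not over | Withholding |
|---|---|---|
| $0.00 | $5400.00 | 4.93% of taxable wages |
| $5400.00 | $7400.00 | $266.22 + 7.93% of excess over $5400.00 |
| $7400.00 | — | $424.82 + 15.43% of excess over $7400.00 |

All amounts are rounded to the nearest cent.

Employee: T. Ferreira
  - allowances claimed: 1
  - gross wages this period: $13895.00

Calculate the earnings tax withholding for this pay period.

$1343.68

Earnings Tax: taxable = $13895.00 − 1×$540.00 = $13355.00
  $424.82 + 15.43% × ($13355.00 − $7400.00) = $424.82 + 15.43% × $5955.00 = $1343.68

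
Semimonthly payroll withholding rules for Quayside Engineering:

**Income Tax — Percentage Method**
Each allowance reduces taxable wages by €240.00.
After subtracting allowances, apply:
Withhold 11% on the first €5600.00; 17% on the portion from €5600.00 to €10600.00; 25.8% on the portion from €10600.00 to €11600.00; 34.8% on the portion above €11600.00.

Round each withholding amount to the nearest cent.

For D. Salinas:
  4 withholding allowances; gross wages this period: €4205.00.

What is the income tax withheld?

€356.95

Income Tax: taxable = €4205.00 − 4×€240.00 = €3245.00
  11% × €3245.00 = €356.95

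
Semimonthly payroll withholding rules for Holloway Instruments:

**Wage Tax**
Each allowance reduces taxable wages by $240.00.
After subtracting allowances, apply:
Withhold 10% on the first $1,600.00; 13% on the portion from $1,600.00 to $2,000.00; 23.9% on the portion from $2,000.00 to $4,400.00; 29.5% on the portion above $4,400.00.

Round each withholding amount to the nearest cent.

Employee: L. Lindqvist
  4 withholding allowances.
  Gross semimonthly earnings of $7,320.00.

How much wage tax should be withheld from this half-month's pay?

Wage Tax: taxable = $7,320.00 − 4×$240.00 = $6,360.00
  $785.60 + 29.5% × ($6,360.00 − $4,400.00) = $785.60 + 29.5% × $1,960.00 = $1,363.80

$1,363.80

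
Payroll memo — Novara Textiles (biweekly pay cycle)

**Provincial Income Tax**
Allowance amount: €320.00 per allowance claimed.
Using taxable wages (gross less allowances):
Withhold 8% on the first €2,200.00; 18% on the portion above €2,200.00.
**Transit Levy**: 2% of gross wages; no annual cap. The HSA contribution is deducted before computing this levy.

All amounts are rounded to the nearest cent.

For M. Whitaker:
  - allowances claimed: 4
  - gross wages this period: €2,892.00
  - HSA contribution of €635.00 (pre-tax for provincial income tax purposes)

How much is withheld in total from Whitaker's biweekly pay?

Provincial Income Tax: taxable = €2,892.00 − €635.00 − 4×€320.00 = €977.00
  8% × €977.00 = €78.16
Transit Levy: 2% × €2,257.00 = €45.14
Total: €78.16 + €45.14 = €123.30

€123.30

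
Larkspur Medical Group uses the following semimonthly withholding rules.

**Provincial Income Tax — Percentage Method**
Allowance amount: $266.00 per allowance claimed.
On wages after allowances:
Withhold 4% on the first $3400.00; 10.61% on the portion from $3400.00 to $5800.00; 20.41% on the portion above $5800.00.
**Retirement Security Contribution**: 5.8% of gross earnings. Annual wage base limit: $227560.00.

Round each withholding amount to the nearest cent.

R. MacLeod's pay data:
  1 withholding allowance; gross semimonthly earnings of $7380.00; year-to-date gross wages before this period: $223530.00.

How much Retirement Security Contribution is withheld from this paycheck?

Retirement Security Contribution: cap $227560.00 − YTD $223530.00 = $4030.00 subject; 5.8% × $4030.00 = $233.74

$233.74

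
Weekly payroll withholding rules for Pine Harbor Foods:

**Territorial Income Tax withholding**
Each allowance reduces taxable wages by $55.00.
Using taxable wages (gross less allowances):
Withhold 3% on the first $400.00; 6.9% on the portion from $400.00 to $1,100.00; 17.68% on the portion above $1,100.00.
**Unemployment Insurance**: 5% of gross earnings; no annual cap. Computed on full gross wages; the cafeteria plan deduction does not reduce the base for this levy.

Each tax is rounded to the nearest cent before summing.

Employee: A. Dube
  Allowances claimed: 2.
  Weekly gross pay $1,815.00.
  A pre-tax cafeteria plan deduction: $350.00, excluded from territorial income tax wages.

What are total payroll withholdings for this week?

Territorial Income Tax: taxable = $1,815.00 − $350.00 − 2×$55.00 = $1,355.00
  $60.30 + 17.68% × ($1,355.00 − $1,100.00) = $60.30 + 17.68% × $255.00 = $105.38
Unemployment Insurance: 5% × $1,815.00 = $90.75
Total: $105.38 + $90.75 = $196.13

$196.13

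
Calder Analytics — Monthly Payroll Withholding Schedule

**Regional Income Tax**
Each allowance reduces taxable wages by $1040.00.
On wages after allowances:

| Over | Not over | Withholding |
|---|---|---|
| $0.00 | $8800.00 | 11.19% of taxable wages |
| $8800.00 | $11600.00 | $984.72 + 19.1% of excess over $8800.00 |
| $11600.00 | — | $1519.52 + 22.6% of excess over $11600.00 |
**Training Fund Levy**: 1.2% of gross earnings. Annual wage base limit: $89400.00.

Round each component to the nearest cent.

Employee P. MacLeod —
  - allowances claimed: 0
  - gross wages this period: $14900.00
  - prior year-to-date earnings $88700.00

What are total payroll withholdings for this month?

$2273.72

Regional Income Tax: taxable = $14900.00
  $1519.52 + 22.6% × ($14900.00 − $11600.00) = $1519.52 + 22.6% × $3300.00 = $2265.32
Training Fund Levy: cap $89400.00 − YTD $88700.00 = $700.00 subject; 1.2% × $700.00 = $8.40
Total: $2265.32 + $8.40 = $2273.72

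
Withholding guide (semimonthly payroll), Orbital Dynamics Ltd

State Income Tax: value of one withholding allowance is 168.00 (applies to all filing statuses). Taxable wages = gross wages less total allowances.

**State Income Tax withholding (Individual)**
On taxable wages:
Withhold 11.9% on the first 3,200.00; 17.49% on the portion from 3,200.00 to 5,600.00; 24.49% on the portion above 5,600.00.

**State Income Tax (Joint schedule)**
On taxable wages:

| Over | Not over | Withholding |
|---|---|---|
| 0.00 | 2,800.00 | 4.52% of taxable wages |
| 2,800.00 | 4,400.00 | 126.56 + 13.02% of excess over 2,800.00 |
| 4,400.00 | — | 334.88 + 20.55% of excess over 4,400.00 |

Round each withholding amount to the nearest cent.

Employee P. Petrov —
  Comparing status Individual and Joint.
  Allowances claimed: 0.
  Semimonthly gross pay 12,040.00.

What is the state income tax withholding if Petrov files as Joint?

State Income Tax (Joint): taxable = 12,040.00
  334.88 + 20.55% × (12,040.00 − 4,400.00) = 334.88 + 20.55% × 7,640.00 = 1,904.90

1,904.90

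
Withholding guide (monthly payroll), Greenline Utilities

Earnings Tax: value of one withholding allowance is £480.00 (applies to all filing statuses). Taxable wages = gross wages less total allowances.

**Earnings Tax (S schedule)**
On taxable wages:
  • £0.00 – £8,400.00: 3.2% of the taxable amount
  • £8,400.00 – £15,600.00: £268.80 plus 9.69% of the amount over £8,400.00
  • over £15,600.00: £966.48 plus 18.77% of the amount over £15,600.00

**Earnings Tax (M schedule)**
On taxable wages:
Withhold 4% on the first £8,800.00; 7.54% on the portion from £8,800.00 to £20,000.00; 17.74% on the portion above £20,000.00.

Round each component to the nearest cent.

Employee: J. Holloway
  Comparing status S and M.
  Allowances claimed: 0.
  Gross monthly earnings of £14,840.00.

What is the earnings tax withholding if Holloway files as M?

£807.42

Earnings Tax (M): taxable = £14,840.00
  £352.00 + 7.54% × (£14,840.00 − £8,800.00) = £352.00 + 7.54% × £6,040.00 = £807.42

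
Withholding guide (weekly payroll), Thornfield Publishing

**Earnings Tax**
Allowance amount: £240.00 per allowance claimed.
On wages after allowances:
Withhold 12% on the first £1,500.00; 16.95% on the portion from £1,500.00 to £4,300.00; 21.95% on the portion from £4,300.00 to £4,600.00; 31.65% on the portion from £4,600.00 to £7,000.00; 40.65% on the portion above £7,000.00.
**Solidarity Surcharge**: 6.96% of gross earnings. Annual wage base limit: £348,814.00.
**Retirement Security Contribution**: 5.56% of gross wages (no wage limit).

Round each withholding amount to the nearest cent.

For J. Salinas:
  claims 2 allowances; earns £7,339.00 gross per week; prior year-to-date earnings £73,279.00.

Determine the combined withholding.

Earnings Tax: taxable = £7,339.00 − 2×£240.00 = £6,859.00
  £720.45 + 31.65% × (£6,859.00 − £4,600.00) = £720.45 + 31.65% × £2,259.00 = £1,435.42
Solidarity Surcharge: 6.96% × £7,339.00 = £510.79
Retirement Security Contribution: 5.56% × £7,339.00 = £408.05
Total: £1,435.42 + £510.79 + £408.05 = £2,354.26

£2,354.26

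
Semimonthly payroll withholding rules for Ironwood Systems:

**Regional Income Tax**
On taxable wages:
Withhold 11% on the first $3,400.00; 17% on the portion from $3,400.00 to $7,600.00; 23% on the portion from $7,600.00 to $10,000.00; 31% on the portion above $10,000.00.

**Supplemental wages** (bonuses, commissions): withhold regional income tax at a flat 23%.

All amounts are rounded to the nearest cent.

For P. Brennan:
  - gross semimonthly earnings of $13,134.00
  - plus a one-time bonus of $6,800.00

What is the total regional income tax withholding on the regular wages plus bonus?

$4,175.54

Regional Income Tax: taxable = $13,134.00
  $1,640.00 + 31% × ($13,134.00 − $10,000.00) = $1,640.00 + 31% × $3,134.00 = $2,611.54
Supplemental (23% flat on bonus): 23% × $6,800.00 = $1,564.00
Total regional income tax: $2,611.54 + $1,564.00 = $4,175.54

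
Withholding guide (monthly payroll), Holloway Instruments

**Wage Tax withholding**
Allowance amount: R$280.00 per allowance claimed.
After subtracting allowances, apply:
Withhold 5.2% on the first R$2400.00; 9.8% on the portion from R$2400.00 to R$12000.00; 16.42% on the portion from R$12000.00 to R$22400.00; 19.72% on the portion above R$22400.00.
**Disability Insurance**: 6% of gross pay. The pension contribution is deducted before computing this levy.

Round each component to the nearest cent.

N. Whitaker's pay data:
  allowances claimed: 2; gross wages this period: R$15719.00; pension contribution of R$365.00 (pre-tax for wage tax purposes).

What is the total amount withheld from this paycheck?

R$2445.61

Wage Tax: taxable = R$15719.00 − R$365.00 − 2×R$280.00 = R$14794.00
  R$1065.60 + 16.42% × (R$14794.00 − R$12000.00) = R$1065.60 + 16.42% × R$2794.00 = R$1524.37
Disability Insurance: 6% × R$15354.00 = R$921.24
Total: R$1524.37 + R$921.24 = R$2445.61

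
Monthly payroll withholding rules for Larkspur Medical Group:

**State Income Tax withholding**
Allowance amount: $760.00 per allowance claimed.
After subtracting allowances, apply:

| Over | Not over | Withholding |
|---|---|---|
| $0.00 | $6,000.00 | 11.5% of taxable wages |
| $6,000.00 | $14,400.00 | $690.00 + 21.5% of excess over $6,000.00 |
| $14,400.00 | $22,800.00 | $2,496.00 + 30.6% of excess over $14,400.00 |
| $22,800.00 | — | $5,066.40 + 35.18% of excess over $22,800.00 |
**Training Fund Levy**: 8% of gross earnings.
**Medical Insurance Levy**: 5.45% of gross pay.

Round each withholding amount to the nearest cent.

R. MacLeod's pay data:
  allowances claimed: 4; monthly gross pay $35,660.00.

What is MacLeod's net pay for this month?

$22,342.65

State Income Tax: taxable = $35,660.00 − 4×$760.00 = $32,620.00
  $5,066.40 + 35.18% × ($32,620.00 − $22,800.00) = $5,066.40 + 35.18% × $9,820.00 = $8,521.08
Training Fund Levy: 8% × $35,660.00 = $2,852.80
Medical Insurance Levy: 5.45% × $35,660.00 = $1,943.47
Total withheld: $8,521.08 + $2,852.80 + $1,943.47 = $13,317.35
Net pay: $35,660.00 − $13,317.35 = $22,342.65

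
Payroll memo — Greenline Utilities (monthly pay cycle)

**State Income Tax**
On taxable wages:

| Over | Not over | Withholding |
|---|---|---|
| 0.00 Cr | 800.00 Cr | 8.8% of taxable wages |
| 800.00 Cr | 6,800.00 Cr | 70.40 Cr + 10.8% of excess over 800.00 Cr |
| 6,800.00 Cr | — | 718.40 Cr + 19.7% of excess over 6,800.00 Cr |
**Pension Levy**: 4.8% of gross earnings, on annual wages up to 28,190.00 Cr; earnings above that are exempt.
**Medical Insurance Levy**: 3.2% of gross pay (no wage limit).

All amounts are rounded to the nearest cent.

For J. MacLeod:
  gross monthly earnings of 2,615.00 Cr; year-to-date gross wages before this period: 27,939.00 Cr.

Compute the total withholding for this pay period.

State Income Tax: taxable = 2,615.00 Cr
  70.40 Cr + 10.8% × (2,615.00 Cr − 800.00 Cr) = 70.40 Cr + 10.8% × 1,815.00 Cr = 266.42 Cr
Pension Levy: cap 28,190.00 Cr − YTD 27,939.00 Cr = 251.00 Cr subject; 4.8% × 251.00 Cr = 12.05 Cr
Medical Insurance Levy: 3.2% × 2,615.00 Cr = 83.68 Cr
Total: 266.42 Cr + 12.05 Cr + 83.68 Cr = 362.15 Cr

362.15 Cr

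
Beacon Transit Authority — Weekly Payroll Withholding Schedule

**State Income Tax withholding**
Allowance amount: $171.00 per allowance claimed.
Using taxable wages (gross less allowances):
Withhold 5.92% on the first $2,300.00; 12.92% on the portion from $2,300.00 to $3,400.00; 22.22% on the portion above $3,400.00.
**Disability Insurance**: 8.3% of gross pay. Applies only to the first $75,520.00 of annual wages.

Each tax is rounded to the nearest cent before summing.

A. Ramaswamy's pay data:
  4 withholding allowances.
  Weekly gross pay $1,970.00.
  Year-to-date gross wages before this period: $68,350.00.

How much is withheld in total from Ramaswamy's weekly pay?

$239.64

State Income Tax: taxable = $1,970.00 − 4×$171.00 = $1,286.00
  5.92% × $1,286.00 = $76.13
Disability Insurance: 8.3% × $1,970.00 = $163.51
Total: $76.13 + $163.51 = $239.64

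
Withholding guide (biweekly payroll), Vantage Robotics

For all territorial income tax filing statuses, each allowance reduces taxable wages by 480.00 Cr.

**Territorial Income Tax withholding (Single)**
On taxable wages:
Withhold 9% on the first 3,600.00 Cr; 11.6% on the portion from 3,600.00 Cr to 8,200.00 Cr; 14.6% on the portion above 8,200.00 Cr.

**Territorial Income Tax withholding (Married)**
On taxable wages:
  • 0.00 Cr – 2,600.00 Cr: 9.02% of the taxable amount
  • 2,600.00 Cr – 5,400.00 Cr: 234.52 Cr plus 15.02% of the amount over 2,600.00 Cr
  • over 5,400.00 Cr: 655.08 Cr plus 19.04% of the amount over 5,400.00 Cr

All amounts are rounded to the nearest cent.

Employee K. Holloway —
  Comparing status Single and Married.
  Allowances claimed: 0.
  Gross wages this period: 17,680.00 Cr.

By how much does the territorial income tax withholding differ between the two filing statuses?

Territorial Income Tax (Single): taxable = 17,680.00 Cr
  857.60 Cr + 14.6% × (17,680.00 Cr − 8,200.00 Cr) = 857.60 Cr + 14.6% × 9,480.00 Cr = 2,241.68 Cr
Territorial Income Tax (Married): taxable = 17,680.00 Cr
  655.08 Cr + 19.04% × (17,680.00 Cr − 5,400.00 Cr) = 655.08 Cr + 19.04% × 12,280.00 Cr = 2,993.19 Cr
Difference: |2,241.68 Cr − 2,993.19 Cr| = 751.51 Cr (higher under Married)

751.51 Cr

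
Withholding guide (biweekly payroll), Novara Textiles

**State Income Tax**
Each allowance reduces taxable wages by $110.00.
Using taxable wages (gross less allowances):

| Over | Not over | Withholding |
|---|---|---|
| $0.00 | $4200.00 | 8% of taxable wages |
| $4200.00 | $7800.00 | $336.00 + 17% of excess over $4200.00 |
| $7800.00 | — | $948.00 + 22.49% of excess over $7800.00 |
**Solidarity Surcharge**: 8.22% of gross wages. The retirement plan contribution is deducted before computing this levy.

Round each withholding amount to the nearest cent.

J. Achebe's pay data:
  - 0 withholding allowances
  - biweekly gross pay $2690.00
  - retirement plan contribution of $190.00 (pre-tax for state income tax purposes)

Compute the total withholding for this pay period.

State Income Tax: taxable = $2690.00 − $190.00 = $2500.00
  8% × $2500.00 = $200.00
Solidarity Surcharge: 8.22% × $2500.00 = $205.50
Total: $200.00 + $205.50 = $405.50

$405.50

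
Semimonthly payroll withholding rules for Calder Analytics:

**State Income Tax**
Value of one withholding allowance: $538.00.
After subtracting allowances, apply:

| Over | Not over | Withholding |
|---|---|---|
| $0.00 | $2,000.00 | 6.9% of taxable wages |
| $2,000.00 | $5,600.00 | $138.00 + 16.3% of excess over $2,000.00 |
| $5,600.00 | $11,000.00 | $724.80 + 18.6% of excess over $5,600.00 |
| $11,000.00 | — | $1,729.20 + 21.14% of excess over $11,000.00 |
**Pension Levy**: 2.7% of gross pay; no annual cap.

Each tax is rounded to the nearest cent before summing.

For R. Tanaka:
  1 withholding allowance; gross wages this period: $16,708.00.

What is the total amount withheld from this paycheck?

$3,273.26

State Income Tax: taxable = $16,708.00 − 1×$538.00 = $16,170.00
  $1,729.20 + 21.14% × ($16,170.00 − $11,000.00) = $1,729.20 + 21.14% × $5,170.00 = $2,822.14
Pension Levy: 2.7% × $16,708.00 = $451.12
Total: $2,822.14 + $451.12 = $3,273.26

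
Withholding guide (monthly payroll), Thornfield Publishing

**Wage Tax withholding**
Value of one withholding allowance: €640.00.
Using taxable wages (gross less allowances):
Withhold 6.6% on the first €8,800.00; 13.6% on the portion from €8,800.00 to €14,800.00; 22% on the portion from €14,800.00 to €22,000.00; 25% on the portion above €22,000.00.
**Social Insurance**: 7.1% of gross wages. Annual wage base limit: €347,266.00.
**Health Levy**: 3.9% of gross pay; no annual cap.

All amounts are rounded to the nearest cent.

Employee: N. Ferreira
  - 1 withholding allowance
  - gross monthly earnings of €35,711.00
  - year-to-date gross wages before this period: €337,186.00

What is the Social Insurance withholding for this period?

Social Insurance: cap €347,266.00 − YTD €337,186.00 = €10,080.00 subject; 7.1% × €10,080.00 = €715.68

€715.68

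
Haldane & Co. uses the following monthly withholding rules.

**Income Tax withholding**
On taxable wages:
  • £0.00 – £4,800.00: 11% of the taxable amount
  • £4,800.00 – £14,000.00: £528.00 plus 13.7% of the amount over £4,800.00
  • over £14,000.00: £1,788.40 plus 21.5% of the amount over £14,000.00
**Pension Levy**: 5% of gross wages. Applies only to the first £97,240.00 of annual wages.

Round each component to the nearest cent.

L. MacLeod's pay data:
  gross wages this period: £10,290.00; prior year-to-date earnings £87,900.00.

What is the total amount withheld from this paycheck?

£1,747.13

Income Tax: taxable = £10,290.00
  £528.00 + 13.7% × (£10,290.00 − £4,800.00) = £528.00 + 13.7% × £5,490.00 = £1,280.13
Pension Levy: cap £97,240.00 − YTD £87,900.00 = £9,340.00 subject; 5% × £9,340.00 = £467.00
Total: £1,280.13 + £467.00 = £1,747.13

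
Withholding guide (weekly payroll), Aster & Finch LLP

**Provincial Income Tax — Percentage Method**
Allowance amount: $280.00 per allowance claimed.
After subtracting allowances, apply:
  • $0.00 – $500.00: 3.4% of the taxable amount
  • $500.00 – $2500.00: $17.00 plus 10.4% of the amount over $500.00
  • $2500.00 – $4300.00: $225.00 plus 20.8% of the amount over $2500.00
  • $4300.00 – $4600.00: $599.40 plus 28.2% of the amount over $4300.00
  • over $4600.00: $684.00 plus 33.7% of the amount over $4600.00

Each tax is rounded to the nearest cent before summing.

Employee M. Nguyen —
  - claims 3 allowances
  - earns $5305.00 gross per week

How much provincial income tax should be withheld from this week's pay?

$645.93

Provincial Income Tax: taxable = $5305.00 − 3×$280.00 = $4465.00
  $599.40 + 28.2% × ($4465.00 − $4300.00) = $599.40 + 28.2% × $165.00 = $645.93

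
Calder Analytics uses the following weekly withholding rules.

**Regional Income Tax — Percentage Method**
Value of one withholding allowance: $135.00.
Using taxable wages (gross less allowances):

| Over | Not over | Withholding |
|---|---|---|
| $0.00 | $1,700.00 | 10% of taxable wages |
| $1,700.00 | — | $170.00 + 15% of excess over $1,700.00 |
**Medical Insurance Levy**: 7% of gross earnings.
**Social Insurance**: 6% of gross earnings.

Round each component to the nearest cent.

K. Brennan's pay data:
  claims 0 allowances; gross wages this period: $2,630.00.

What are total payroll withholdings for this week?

$651.40

Regional Income Tax: taxable = $2,630.00
  $170.00 + 15% × ($2,630.00 − $1,700.00) = $170.00 + 15% × $930.00 = $309.50
Medical Insurance Levy: 7% × $2,630.00 = $184.10
Social Insurance: 6% × $2,630.00 = $157.80
Total: $309.50 + $184.10 + $157.80 = $651.40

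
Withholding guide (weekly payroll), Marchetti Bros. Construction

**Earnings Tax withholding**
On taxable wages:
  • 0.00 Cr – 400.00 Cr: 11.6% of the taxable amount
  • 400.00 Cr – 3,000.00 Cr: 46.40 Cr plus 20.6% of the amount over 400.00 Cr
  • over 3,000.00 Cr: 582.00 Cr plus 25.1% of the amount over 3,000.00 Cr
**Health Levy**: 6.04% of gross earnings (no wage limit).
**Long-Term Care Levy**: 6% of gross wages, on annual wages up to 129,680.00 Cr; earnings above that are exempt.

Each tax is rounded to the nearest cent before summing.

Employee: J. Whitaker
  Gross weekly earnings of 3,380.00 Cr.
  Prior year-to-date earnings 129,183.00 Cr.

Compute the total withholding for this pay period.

911.35 Cr

Earnings Tax: taxable = 3,380.00 Cr
  582.00 Cr + 25.1% × (3,380.00 Cr − 3,000.00 Cr) = 582.00 Cr + 25.1% × 380.00 Cr = 677.38 Cr
Health Levy: 6.04% × 3,380.00 Cr = 204.15 Cr
Long-Term Care Levy: cap 129,680.00 Cr − YTD 129,183.00 Cr = 497.00 Cr subject; 6% × 497.00 Cr = 29.82 Cr
Total: 677.38 Cr + 204.15 Cr + 29.82 Cr = 911.35 Cr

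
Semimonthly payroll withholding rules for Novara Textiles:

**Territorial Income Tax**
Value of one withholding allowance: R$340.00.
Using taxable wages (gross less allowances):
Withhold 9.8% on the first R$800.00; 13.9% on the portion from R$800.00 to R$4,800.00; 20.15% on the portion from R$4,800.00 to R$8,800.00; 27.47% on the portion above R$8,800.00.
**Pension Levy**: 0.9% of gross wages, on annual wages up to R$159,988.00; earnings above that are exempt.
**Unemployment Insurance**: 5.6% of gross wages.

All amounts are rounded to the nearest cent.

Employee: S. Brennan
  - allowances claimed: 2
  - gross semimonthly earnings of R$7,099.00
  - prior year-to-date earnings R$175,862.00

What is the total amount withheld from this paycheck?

Territorial Income Tax: taxable = R$7,099.00 − 2×R$340.00 = R$6,419.00
  R$634.40 + 20.15% × (R$6,419.00 − R$4,800.00) = R$634.40 + 20.15% × R$1,619.00 = R$960.63
Pension Levy: YTD R$175,862.00 ≥ cap R$159,988.00 → R$0.00
Unemployment Insurance: 5.6% × R$7,099.00 = R$397.54
Total: R$960.63 + R$0.00 + R$397.54 = R$1,358.17

R$1,358.17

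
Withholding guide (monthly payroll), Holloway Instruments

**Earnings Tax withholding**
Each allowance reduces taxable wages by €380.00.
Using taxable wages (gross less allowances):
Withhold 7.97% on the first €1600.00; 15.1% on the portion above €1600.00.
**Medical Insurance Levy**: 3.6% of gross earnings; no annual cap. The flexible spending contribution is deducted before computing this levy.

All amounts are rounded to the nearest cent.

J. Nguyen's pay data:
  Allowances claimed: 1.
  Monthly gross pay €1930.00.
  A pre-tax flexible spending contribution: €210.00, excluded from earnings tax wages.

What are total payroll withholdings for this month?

Earnings Tax: taxable = €1930.00 − €210.00 − 1×€380.00 = €1340.00
  7.97% × €1340.00 = €106.80
Medical Insurance Levy: 3.6% × €1720.00 = €61.92
Total: €106.80 + €61.92 = €168.72

€168.72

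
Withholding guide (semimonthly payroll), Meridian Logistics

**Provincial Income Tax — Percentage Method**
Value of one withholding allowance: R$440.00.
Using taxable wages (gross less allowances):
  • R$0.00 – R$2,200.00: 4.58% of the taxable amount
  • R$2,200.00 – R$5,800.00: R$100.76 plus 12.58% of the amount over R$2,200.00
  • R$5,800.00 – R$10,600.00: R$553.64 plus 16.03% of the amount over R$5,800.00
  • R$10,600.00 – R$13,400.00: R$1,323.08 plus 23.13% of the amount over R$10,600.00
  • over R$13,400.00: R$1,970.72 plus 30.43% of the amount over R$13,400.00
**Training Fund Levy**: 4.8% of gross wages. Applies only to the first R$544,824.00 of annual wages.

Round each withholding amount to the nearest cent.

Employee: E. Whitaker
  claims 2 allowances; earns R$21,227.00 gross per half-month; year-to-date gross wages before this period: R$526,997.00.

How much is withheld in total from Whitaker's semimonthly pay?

R$4,940.39

Provincial Income Tax: taxable = R$21,227.00 − 2×R$440.00 = R$20,347.00
  R$1,970.72 + 30.43% × (R$20,347.00 − R$13,400.00) = R$1,970.72 + 30.43% × R$6,947.00 = R$4,084.69
Training Fund Levy: cap R$544,824.00 − YTD R$526,997.00 = R$17,827.00 subject; 4.8% × R$17,827.00 = R$855.70
Total: R$4,084.69 + R$855.70 = R$4,940.39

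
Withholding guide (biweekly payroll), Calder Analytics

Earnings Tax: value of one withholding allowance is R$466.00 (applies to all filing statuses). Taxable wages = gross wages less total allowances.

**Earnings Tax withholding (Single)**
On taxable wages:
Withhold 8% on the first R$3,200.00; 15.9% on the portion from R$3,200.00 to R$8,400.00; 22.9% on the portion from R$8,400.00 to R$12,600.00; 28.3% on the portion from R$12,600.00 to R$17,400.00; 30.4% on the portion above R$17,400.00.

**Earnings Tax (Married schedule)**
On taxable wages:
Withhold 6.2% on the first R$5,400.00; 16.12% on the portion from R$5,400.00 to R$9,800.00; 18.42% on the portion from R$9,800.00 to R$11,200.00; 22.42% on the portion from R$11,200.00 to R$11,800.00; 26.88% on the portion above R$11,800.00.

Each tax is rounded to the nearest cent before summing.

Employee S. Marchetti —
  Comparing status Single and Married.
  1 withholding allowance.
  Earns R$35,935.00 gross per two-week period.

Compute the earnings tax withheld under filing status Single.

Earnings Tax (Single): taxable = R$35,935.00 − 1×R$466.00 = R$35,469.00
  R$3,403.00 + 30.4% × (R$35,469.00 − R$17,400.00) = R$3,403.00 + 30.4% × R$18,069.00 = R$8,895.98

R$8,895.98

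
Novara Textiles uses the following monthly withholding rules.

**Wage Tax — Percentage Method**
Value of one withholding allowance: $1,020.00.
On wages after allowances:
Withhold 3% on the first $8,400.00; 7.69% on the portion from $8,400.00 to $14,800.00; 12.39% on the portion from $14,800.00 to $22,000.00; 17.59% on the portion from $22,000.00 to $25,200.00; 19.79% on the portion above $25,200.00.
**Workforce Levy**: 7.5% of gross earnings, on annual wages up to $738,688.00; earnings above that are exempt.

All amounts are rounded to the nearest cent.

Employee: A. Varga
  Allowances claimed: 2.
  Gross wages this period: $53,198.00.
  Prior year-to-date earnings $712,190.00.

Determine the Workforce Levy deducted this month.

Workforce Levy: cap $738,688.00 − YTD $712,190.00 = $26,498.00 subject; 7.5% × $26,498.00 = $1,987.35

$1,987.35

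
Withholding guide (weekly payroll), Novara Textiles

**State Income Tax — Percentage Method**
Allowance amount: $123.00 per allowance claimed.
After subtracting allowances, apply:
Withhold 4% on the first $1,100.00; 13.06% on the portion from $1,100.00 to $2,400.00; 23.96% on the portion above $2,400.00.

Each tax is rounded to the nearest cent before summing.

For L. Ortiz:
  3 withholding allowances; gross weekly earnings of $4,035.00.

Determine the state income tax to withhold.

$517.11

State Income Tax: taxable = $4,035.00 − 3×$123.00 = $3,666.00
  $213.78 + 23.96% × ($3,666.00 − $2,400.00) = $213.78 + 23.96% × $1,266.00 = $517.11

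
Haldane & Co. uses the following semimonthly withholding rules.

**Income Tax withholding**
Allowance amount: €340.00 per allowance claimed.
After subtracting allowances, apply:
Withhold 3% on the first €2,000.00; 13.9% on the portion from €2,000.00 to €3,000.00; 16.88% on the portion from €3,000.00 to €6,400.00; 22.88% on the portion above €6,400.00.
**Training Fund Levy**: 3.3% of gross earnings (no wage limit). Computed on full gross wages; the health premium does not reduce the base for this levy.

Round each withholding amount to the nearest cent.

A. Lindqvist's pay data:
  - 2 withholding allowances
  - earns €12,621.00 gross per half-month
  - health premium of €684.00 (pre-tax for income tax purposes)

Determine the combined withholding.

Income Tax: taxable = €12,621.00 − €684.00 − 2×€340.00 = €11,257.00
  €772.92 + 22.88% × (€11,257.00 − €6,400.00) = €772.92 + 22.88% × €4,857.00 = €1,884.20
Training Fund Levy: 3.3% × €12,621.00 = €416.49
Total: €1,884.20 + €416.49 = €2,300.69

€2,300.69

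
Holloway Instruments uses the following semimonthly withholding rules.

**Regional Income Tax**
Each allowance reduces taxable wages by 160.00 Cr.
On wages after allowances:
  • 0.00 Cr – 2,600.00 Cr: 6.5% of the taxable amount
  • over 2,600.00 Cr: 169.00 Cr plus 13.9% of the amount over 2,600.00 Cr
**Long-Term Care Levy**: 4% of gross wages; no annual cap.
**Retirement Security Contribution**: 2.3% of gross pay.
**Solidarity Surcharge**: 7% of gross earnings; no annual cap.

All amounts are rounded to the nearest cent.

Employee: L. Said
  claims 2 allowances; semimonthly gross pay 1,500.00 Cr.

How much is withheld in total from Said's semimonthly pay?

Regional Income Tax: taxable = 1,500.00 Cr − 2×160.00 Cr = 1,180.00 Cr
  6.5% × 1,180.00 Cr = 76.70 Cr
Long-Term Care Levy: 4% × 1,500.00 Cr = 60.00 Cr
Retirement Security Contribution: 2.3% × 1,500.00 Cr = 34.50 Cr
Solidarity Surcharge: 7% × 1,500.00 Cr = 105.00 Cr
Total: 76.70 Cr + 60.00 Cr + 34.50 Cr + 105.00 Cr = 276.20 Cr

276.20 Cr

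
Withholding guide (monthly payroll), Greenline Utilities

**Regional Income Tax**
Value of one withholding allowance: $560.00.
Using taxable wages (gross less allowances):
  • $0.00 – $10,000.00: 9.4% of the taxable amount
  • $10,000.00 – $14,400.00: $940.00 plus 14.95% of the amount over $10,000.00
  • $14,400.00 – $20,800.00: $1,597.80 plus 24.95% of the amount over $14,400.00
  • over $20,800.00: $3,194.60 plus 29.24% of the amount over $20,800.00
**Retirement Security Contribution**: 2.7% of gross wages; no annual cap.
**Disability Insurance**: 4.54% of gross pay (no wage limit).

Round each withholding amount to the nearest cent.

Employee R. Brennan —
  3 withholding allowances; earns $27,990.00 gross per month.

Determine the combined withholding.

Regional Income Tax: taxable = $27,990.00 − 3×$560.00 = $26,310.00
  $3,194.60 + 29.24% × ($26,310.00 − $20,800.00) = $3,194.60 + 29.24% × $5,510.00 = $4,805.72
Retirement Security Contribution: 2.7% × $27,990.00 = $755.73
Disability Insurance: 4.54% × $27,990.00 = $1,270.75
Total: $4,805.72 + $755.73 + $1,270.75 = $6,832.20

$6,832.20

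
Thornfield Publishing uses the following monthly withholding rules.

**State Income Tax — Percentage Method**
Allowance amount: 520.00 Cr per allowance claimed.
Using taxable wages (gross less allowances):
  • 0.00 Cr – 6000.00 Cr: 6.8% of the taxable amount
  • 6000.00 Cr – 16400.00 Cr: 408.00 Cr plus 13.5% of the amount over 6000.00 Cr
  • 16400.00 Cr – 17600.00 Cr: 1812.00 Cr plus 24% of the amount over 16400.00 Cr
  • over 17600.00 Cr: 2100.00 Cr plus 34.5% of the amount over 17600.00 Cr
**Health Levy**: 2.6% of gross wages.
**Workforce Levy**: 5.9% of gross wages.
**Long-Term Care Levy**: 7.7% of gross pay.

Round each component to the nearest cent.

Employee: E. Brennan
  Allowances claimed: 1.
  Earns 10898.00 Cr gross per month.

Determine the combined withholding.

2764.51 Cr

State Income Tax: taxable = 10898.00 Cr − 1×520.00 Cr = 10378.00 Cr
  408.00 Cr + 13.5% × (10378.00 Cr − 6000.00 Cr) = 408.00 Cr + 13.5% × 4378.00 Cr = 999.03 Cr
Health Levy: 2.6% × 10898.00 Cr = 283.35 Cr
Workforce Levy: 5.9% × 10898.00 Cr = 642.98 Cr
Long-Term Care Levy: 7.7% × 10898.00 Cr = 839.15 Cr
Total: 999.03 Cr + 283.35 Cr + 642.98 Cr + 839.15 Cr = 2764.51 Cr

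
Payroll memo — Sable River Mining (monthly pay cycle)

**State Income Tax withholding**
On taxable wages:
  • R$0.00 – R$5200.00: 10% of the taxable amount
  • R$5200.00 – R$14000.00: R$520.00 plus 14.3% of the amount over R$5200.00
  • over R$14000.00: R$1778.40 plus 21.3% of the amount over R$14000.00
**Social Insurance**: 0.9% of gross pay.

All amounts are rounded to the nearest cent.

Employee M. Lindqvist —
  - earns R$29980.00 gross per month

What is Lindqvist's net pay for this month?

State Income Tax: taxable = R$29980.00
  R$1778.40 + 21.3% × (R$29980.00 − R$14000.00) = R$1778.40 + 21.3% × R$15980.00 = R$5182.14
Social Insurance: 0.9% × R$29980.00 = R$269.82
Total withheld: R$5182.14 + R$269.82 = R$5451.96
Net pay: R$29980.00 − R$5451.96 = R$24528.04

R$24528.04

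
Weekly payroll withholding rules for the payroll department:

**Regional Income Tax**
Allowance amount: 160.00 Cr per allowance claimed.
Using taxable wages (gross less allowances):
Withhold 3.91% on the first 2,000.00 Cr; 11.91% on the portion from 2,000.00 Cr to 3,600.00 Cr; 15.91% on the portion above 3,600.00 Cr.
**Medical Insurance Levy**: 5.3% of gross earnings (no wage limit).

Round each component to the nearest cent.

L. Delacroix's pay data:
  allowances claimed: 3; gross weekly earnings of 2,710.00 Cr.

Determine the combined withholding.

249.22 Cr

Regional Income Tax: taxable = 2,710.00 Cr − 3×160.00 Cr = 2,230.00 Cr
  78.20 Cr + 11.91% × (2,230.00 Cr − 2,000.00 Cr) = 78.20 Cr + 11.91% × 230.00 Cr = 105.59 Cr
Medical Insurance Levy: 5.3% × 2,710.00 Cr = 143.63 Cr
Total: 105.59 Cr + 143.63 Cr = 249.22 Cr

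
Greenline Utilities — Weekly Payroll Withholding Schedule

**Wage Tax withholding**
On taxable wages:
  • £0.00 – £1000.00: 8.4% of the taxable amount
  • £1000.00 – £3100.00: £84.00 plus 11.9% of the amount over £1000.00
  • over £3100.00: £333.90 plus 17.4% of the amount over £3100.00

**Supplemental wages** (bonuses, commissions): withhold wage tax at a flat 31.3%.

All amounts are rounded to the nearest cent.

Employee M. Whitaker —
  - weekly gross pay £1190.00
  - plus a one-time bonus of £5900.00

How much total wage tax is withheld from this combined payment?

Wage Tax: taxable = £1190.00
  £84.00 + 11.9% × (£1190.00 − £1000.00) = £84.00 + 11.9% × £190.00 = £106.61
Supplemental (31.3% flat on bonus): 31.3% × £5900.00 = £1846.70
Total wage tax: £106.61 + £1846.70 = £1953.31

£1953.31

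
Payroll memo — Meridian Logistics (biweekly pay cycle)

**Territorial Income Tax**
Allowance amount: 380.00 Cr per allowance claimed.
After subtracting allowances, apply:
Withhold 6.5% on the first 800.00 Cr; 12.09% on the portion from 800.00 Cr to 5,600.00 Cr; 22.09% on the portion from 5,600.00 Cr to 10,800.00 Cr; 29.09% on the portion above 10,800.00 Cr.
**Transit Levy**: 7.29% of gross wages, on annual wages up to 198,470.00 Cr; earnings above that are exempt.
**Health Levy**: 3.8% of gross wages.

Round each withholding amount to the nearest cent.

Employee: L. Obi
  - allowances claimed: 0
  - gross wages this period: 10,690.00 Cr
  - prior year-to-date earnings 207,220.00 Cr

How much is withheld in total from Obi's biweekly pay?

2,162.92 Cr

Territorial Income Tax: taxable = 10,690.00 Cr
  632.32 Cr + 22.09% × (10,690.00 Cr − 5,600.00 Cr) = 632.32 Cr + 22.09% × 5,090.00 Cr = 1,756.70 Cr
Transit Levy: YTD 207,220.00 Cr ≥ cap 198,470.00 Cr → 0.00 Cr
Health Levy: 3.8% × 10,690.00 Cr = 406.22 Cr
Total: 1,756.70 Cr + 0.00 Cr + 406.22 Cr = 2,162.92 Cr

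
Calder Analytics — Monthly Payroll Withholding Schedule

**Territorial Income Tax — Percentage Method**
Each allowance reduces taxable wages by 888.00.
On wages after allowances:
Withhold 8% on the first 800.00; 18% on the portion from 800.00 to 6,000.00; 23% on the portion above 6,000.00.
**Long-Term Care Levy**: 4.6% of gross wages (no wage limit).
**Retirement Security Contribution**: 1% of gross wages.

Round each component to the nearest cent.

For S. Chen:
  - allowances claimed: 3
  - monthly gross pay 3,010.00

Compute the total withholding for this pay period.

196.24

Territorial Income Tax: taxable = 3,010.00 − 3×888.00 = 346.00
  8% × 346.00 = 27.68
Long-Term Care Levy: 4.6% × 3,010.00 = 138.46
Retirement Security Contribution: 1% × 3,010.00 = 30.10
Total: 27.68 + 138.46 + 30.10 = 196.24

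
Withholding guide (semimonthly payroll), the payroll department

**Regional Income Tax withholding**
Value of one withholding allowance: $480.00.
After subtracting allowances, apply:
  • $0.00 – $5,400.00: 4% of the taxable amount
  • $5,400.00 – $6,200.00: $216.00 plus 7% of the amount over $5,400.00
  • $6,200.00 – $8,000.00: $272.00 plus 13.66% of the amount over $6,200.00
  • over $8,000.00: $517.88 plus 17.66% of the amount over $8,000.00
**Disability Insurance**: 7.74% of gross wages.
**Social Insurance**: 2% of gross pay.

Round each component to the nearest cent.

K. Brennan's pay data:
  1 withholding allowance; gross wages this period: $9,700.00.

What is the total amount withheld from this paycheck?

$1,678.11

Regional Income Tax: taxable = $9,700.00 − 1×$480.00 = $9,220.00
  $517.88 + 17.66% × ($9,220.00 − $8,000.00) = $517.88 + 17.66% × $1,220.00 = $733.33
Disability Insurance: 7.74% × $9,700.00 = $750.78
Social Insurance: 2% × $9,700.00 = $194.00
Total: $733.33 + $750.78 + $194.00 = $1,678.11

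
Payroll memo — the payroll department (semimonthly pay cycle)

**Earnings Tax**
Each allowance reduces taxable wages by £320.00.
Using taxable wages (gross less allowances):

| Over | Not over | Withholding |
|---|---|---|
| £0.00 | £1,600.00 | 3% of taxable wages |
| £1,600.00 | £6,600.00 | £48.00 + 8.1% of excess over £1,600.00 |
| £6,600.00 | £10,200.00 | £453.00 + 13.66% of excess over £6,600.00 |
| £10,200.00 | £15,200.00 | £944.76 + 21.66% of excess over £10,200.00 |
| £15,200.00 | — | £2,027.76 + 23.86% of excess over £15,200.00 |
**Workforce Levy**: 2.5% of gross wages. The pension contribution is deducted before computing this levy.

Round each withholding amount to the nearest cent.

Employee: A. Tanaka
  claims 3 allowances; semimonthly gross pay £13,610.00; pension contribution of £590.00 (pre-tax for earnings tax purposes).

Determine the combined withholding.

£1,673.14

Earnings Tax: taxable = £13,610.00 − £590.00 − 3×£320.00 = £12,060.00
  £944.76 + 21.66% × (£12,060.00 − £10,200.00) = £944.76 + 21.66% × £1,860.00 = £1,347.64
Workforce Levy: 2.5% × £13,020.00 = £325.50
Total: £1,347.64 + £325.50 = £1,673.14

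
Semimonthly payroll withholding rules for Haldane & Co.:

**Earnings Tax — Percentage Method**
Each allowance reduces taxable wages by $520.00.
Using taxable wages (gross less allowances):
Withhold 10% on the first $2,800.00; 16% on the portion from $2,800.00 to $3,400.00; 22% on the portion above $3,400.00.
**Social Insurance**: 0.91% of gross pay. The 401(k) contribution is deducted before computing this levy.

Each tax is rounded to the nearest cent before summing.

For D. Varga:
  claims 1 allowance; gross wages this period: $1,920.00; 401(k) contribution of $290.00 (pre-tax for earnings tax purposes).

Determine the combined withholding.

$125.83

Earnings Tax: taxable = $1,920.00 − $290.00 − 1×$520.00 = $1,110.00
  10% × $1,110.00 = $111.00
Social Insurance: 0.91% × $1,630.00 = $14.83
Total: $111.00 + $14.83 = $125.83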